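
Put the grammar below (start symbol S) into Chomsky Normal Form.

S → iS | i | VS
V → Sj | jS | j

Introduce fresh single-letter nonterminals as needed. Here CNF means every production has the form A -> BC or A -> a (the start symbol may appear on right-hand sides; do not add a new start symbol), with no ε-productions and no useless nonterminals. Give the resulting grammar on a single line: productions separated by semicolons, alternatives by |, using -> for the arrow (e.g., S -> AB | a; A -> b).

No ε-productions.
No unit productions to eliminate.
TERM: introduce A -> i, B -> j and substitute in every rule of length ≥2.

S -> i | AS | VS; A -> i; B -> j; V -> j | BS | SB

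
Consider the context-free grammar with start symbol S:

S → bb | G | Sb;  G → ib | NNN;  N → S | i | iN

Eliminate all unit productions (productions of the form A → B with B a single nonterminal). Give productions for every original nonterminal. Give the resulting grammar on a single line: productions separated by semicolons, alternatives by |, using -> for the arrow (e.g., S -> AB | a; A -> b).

S -> Sb | bb | ib | NNN; G -> ib | NNN; N -> i | Sb | bb | iN | ib | NNN

Unit productions: N->S, S->G.
Unit pairs (A ⇒* B via units): (N,G), (N,S), (S,G).
S: inherits non-unit rules of {G, S} → NNN | Sb | bb | ib.
G: inherits non-unit rules of {G} → NNN | ib.
N: inherits non-unit rules of {G, N, S} → NNN | Sb | bb | i | iN | ib.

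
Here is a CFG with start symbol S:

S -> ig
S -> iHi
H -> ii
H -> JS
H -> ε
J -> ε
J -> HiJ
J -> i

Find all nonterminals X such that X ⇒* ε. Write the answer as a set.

{H, J}

Directly nullable (have an ε-rule): {H, J}.
Not nullable: S — each has a terminal in every rule's right-hand side or depends on a non-nullable symbol.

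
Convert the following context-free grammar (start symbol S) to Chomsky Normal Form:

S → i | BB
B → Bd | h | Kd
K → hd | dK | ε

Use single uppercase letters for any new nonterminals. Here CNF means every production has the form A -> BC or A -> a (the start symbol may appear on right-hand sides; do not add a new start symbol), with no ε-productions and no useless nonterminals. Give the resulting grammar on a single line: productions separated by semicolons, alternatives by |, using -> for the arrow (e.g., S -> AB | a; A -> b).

Nullable: {K}; after ε-elimination: S -> i | BB; B -> d | h | Bd | Kd; K -> d | dK | hd.
No unit productions to eliminate.
TERM: introduce A -> d, C -> h and substitute in every rule of length ≥2.

S -> i | BB; A -> d; B -> d | h | BA | KA; C -> h; K -> d | AK | CA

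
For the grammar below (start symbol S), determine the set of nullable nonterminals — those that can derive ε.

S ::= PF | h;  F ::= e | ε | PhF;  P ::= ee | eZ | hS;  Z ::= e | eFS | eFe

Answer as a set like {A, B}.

{F}

Directly nullable (have an ε-rule): {F}.
Not nullable: P, S, Z — each has a terminal in every rule's right-hand side or depends on a non-nullable symbol.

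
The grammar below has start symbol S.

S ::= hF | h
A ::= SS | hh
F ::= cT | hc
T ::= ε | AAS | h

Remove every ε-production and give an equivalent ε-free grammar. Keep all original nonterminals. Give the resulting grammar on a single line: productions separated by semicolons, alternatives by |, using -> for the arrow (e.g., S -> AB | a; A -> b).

Nullable set: {T}.
F -> cT: T nullable, giving c | cT.
Drop T -> ε.
Unchanged (no nullable symbols): S -> h; S -> hF; A -> SS; A -> hh; F -> hc; T -> AAS; T -> h.

S -> h | hF; A -> SS | hh; F -> c | cT | hc; T -> h | AAS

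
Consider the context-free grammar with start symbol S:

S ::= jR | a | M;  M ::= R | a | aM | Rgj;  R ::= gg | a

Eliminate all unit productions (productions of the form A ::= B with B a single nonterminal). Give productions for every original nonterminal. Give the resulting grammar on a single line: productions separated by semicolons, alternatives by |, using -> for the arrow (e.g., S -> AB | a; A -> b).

S -> a | aM | gg | jR | Rgj; M -> a | aM | gg | Rgj; R -> a | gg

Unit productions: M->R, S->M.
Unit pairs (A ⇒* B via units): (M,R), (S,M), (S,R).
S: inherits non-unit rules of {M, R, S} → Rgj | a | aM | gg | jR.
M: inherits non-unit rules of {M, R} → Rgj | a | aM | gg.
R: inherits non-unit rules of {R} → a | gg.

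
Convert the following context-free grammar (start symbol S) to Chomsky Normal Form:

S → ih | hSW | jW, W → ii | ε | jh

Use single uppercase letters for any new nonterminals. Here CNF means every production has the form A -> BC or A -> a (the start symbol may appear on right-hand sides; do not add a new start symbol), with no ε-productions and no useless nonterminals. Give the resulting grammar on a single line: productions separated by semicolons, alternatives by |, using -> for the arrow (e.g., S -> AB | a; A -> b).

S -> j | AD | AS | BA | CW; A -> h; B -> i; C -> j; D -> SW; W -> BB | CA

Nullable: {W}; after ε-elimination: S -> j | hS | ih | jW | hSW; W -> ii | jh.
No unit productions to eliminate.
TERM: introduce A -> h, B -> i, C -> j and substitute in every rule of length ≥2.
BIN: S -> ASW becomes S -> AD, D -> SW.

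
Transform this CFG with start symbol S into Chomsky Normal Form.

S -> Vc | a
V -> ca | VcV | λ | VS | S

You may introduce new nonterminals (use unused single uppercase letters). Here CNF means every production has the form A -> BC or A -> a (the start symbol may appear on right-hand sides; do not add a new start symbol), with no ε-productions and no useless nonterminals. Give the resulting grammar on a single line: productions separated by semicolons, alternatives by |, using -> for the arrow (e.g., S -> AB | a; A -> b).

S -> a | c | VA; A -> c; B -> a; C -> AV; V -> a | c | AB | AV | VA | VC | VS

Nullable: {V}; after ε-elimination: S -> a | c | Vc; V -> S | c | VS | Vc | cV | ca | VcV.
After unit-elimination: S -> a | c | Vc; V -> a | c | VS | Vc | cV | ca | VcV.
TERM: introduce B -> a, A -> c and substitute in every rule of length ≥2.
BIN: V -> VAV becomes V -> VC, C -> AV.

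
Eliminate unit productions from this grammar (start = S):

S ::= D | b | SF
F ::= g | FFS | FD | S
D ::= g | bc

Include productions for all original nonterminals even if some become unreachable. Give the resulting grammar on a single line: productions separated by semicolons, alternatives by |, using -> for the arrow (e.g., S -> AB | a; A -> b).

S -> b | g | SF | bc; D -> g | bc; F -> b | g | FD | SF | bc | FFS

Unit productions: F->S, S->D.
Unit pairs (A ⇒* B via units): (F,D), (F,S), (S,D).
S: inherits non-unit rules of {D, S} → SF | b | bc | g.
D: inherits non-unit rules of {D} → bc | g.
F: inherits non-unit rules of {D, F, S} → FD | FFS | SF | b | bc | g.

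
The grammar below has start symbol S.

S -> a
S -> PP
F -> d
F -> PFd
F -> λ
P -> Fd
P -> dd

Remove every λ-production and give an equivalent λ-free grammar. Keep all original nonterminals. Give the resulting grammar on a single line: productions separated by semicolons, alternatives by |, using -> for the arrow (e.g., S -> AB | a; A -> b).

Nullable set: {F}.
Drop F -> λ.
F -> PFd: F nullable, giving PFd | Pd.
P -> Fd: F nullable, giving Fd | d.
Unchanged (no nullable symbols): S -> PP; S -> a; F -> d; P -> dd.

S -> a | PP; F -> d | Pd | PFd; P -> d | Fd | dd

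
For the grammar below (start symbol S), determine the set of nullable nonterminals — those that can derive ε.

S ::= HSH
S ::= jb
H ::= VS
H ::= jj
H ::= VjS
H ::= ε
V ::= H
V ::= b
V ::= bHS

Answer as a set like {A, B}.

Directly nullable (have an ε-rule): {H}.
V is nullable via V -> H (every symbol on the right is already known nullable).
Not nullable: S — each has a terminal in every rule's right-hand side or depends on a non-nullable symbol.

{H, V}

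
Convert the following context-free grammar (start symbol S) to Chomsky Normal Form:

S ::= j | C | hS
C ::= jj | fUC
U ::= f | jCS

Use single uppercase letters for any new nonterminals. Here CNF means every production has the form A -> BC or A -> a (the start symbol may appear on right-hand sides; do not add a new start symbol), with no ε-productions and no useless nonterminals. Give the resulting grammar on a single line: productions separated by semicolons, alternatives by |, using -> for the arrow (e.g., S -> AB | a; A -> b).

S -> j | AF | BB | DS; A -> f; B -> j; C -> AE | BB; D -> h; E -> UC; F -> UC; G -> CS; U -> f | BG

No ε-productions.
After unit-elimination: S -> j | hS | jj | fUC; C -> jj | fUC; U -> f | jCS.
TERM: introduce A -> f, D -> h, B -> j and substitute in every rule of length ≥2.
BIN: C -> AUC becomes C -> AE, E -> UC; S -> AUC becomes S -> AF, F -> UC; U -> BCS becomes U -> BG, G -> CS.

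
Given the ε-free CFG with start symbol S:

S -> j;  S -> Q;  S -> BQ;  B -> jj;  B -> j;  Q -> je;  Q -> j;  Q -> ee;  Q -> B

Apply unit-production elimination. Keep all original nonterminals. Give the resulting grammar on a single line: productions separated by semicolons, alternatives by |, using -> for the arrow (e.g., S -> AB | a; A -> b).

Unit productions: Q->B, S->Q.
Unit pairs (A ⇒* B via units): (Q,B), (S,B), (S,Q).
S: inherits non-unit rules of {B, Q, S} → BQ | ee | j | je | jj.
B: inherits non-unit rules of {B} → j | jj.
Q: inherits non-unit rules of {B, Q} → ee | j | je | jj.

S -> j | BQ | ee | je | jj; B -> j | jj; Q -> j | ee | je | jj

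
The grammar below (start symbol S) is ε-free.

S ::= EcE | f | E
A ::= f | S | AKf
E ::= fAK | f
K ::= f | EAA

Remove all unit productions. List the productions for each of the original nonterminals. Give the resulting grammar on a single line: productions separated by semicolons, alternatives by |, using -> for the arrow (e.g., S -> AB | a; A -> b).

S -> f | EcE | fAK; A -> f | AKf | EcE | fAK; E -> f | fAK; K -> f | EAA

Unit productions: A->S, S->E.
Unit pairs (A ⇒* B via units): (A,E), (A,S), (S,E).
S: inherits non-unit rules of {E, S} → EcE | f | fAK.
A: inherits non-unit rules of {A, E, S} → AKf | EcE | f | fAK.
E: inherits non-unit rules of {E} → f | fAK.
K: inherits non-unit rules of {K} → EAA | f.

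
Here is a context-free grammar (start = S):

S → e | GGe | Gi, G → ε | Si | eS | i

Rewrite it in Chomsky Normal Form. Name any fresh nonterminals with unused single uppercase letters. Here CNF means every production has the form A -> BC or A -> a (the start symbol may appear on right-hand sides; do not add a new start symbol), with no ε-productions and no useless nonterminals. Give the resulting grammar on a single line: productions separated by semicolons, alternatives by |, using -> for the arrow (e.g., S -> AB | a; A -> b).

Nullable: {G}; after ε-elimination: S -> e | i | Ge | Gi | GGe; G -> i | Si | eS.
No unit productions to eliminate.
TERM: introduce B -> e, A -> i and substitute in every rule of length ≥2.
BIN: S -> GGB becomes S -> GC, C -> GB.

S -> e | i | GA | GB | GC; A -> i; B -> e; C -> GB; G -> i | BS | SA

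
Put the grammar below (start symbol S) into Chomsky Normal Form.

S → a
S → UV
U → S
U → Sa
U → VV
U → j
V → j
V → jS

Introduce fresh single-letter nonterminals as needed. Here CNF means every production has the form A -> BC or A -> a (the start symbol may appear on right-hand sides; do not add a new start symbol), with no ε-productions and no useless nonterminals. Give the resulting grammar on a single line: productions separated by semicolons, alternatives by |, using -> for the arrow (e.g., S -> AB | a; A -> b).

No ε-productions.
After unit-elimination: S -> a | UV; U -> a | j | Sa | UV | VV; V -> j | jS.
TERM: introduce A -> a, B -> j and substitute in every rule of length ≥2.

S -> a | UV; A -> a; B -> j; U -> a | j | SA | UV | VV; V -> j | BS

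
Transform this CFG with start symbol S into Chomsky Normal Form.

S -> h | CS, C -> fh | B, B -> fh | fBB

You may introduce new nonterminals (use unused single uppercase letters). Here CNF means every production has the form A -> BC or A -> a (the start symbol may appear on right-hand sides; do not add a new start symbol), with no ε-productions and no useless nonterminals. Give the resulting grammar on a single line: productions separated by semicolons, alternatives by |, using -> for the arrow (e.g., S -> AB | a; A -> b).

S -> h | CS; A -> f; B -> AD | AE; C -> AD | AF; D -> h; E -> BB; F -> BB

No ε-productions.
After unit-elimination: S -> h | CS; B -> fh | fBB; C -> fh | fBB.
TERM: introduce A -> f, D -> h and substitute in every rule of length ≥2.
BIN: B -> ABB becomes B -> AE, E -> BB; C -> ABB becomes C -> AF, F -> BB.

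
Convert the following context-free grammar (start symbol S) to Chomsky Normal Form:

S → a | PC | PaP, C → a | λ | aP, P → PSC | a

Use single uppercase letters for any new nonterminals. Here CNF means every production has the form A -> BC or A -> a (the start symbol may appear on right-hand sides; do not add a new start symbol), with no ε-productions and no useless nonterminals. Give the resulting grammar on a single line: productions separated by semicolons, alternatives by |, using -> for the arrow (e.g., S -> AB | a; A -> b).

Nullable: {C}; after ε-elimination: S -> P | a | PC | PaP; C -> a | aP; P -> a | PS | PSC.
After unit-elimination: S -> a | PC | PS | PSC | PaP; C -> a | aP; P -> a | PS | PSC.
TERM: introduce A -> a and substitute in every rule of length ≥2.
BIN: P -> PSC becomes P -> PB, B -> SC; S -> PAP becomes S -> PD, D -> AP; S -> PSC becomes S -> PE, E -> SC.

S -> a | PC | PD | PE | PS; A -> a; B -> SC; C -> a | AP; D -> AP; E -> SC; P -> a | PB | PS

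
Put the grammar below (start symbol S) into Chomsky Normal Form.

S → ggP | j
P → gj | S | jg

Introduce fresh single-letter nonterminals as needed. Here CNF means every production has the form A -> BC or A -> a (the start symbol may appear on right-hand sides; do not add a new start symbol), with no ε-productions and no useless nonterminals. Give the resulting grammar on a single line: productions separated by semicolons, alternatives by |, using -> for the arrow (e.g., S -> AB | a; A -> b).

No ε-productions.
After unit-elimination: S -> j | ggP; P -> j | gj | jg | ggP.
TERM: introduce A -> g, B -> j and substitute in every rule of length ≥2.
BIN: P -> AAP becomes P -> AC, C -> AP; S -> AAP becomes S -> AD, D -> AP.

S -> j | AD; A -> g; B -> j; C -> AP; D -> AP; P -> j | AB | AC | BA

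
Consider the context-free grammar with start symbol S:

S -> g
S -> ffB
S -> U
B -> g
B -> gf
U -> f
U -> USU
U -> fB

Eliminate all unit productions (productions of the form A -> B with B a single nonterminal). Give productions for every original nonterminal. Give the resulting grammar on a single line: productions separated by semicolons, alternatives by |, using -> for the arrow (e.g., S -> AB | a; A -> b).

S -> f | g | fB | USU | ffB; B -> g | gf; U -> f | fB | USU

Unit productions: S->U.
Unit pairs (A ⇒* B via units): (S,U).
S: inherits non-unit rules of {S, U} → USU | f | fB | ffB | g.
B: inherits non-unit rules of {B} → g | gf.
U: inherits non-unit rules of {U} → USU | f | fB.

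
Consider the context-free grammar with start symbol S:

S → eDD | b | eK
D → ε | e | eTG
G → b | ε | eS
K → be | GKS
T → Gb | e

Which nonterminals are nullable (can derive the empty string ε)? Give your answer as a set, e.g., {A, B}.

{D, G}

Directly nullable (have an ε-rule): {D, G}.
Not nullable: K, S, T — each has a terminal in every rule's right-hand side or depends on a non-nullable symbol.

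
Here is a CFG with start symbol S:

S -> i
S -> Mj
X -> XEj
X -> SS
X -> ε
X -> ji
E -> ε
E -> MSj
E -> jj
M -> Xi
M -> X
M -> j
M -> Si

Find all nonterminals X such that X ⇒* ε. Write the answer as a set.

{E, M, X}

Directly nullable (have an ε-rule): {E, X}.
M is nullable via M -> X (every symbol on the right is already known nullable).
Not nullable: S — each has a terminal in every rule's right-hand side or depends on a non-nullable symbol.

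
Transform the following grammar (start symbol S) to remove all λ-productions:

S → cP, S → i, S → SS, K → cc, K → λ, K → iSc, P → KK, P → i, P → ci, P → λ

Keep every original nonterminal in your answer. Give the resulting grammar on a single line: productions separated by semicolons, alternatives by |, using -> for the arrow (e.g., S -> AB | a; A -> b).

S -> c | i | SS | cP; K -> cc | iSc; P -> K | i | KK | ci

Nullable set: {K, P}.
S -> cP: P nullable, giving c | cP.
Drop K -> λ.
Drop P -> λ.
P -> KK: K, K nullable, giving K | KK.
Unchanged (no nullable symbols): S -> SS; S -> i; K -> cc; K -> iSc; P -> ci; P -> i.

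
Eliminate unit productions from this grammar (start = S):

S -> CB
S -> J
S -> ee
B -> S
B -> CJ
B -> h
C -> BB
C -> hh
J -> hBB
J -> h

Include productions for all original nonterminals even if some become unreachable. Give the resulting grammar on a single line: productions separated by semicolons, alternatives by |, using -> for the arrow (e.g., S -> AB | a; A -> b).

Unit productions: B->S, S->J.
Unit pairs (A ⇒* B via units): (B,J), (B,S), (S,J).
S: inherits non-unit rules of {J, S} → CB | ee | h | hBB.
B: inherits non-unit rules of {B, J, S} → CB | CJ | ee | h | hBB.
C: inherits non-unit rules of {C} → BB | hh.
J: inherits non-unit rules of {J} → h | hBB.

S -> h | CB | ee | hBB; B -> h | CB | CJ | ee | hBB; C -> BB | hh; J -> h | hBB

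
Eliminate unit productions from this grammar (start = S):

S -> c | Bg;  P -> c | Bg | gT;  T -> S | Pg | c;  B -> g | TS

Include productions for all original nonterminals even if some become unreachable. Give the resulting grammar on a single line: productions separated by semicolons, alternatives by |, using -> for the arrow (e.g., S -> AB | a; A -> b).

Unit productions: T->S.
Unit pairs (A ⇒* B via units): (T,S).
S: inherits non-unit rules of {S} → Bg | c.
B: inherits non-unit rules of {B} → TS | g.
P: inherits non-unit rules of {P} → Bg | c | gT.
T: inherits non-unit rules of {S, T} → Bg | Pg | c.

S -> c | Bg; B -> g | TS; P -> c | Bg | gT; T -> c | Bg | Pg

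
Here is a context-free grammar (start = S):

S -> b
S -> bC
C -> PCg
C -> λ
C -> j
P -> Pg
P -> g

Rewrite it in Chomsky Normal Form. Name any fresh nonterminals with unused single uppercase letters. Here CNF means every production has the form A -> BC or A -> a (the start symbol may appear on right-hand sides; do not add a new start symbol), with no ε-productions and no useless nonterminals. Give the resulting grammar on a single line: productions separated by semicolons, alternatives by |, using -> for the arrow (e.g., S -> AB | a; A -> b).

S -> b | BC; A -> g; B -> b; C -> j | PA | PD; D -> CA; P -> g | PA

Nullable: {C}; after ε-elimination: S -> b | bC; C -> j | Pg | PCg; P -> g | Pg.
No unit productions to eliminate.
TERM: introduce B -> b, A -> g and substitute in every rule of length ≥2.
BIN: C -> PCA becomes C -> PD, D -> CA.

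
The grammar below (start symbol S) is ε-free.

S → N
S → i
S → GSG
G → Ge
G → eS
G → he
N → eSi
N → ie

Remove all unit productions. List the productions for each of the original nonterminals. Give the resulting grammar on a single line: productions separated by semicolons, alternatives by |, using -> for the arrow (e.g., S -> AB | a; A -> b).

S -> i | ie | GSG | eSi; G -> Ge | eS | he; N -> ie | eSi

Unit productions: S->N.
Unit pairs (A ⇒* B via units): (S,N).
S: inherits non-unit rules of {N, S} → GSG | eSi | i | ie.
G: inherits non-unit rules of {G} → Ge | eS | he.
N: inherits non-unit rules of {N} → eSi | ie.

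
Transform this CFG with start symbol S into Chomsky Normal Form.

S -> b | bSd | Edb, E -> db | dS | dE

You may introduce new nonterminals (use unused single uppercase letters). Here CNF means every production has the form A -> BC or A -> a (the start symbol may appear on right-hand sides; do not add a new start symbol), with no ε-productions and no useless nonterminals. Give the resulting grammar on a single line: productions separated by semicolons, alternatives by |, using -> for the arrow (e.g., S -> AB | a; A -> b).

S -> b | BC | ED; A -> d; B -> b; C -> SA; D -> AB; E -> AB | AE | AS

No ε-productions.
No unit productions to eliminate.
TERM: introduce B -> b, A -> d and substitute in every rule of length ≥2.
BIN: S -> BSA becomes S -> BC, C -> SA; S -> EAB becomes S -> ED, D -> AB.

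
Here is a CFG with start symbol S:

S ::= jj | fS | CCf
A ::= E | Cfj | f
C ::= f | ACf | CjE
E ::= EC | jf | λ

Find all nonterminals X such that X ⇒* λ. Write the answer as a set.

Directly nullable (have an ε-rule): {E}.
A is nullable via A -> E (every symbol on the right is already known nullable).
Not nullable: C, S — each has a terminal in every rule's right-hand side or depends on a non-nullable symbol.

{A, E}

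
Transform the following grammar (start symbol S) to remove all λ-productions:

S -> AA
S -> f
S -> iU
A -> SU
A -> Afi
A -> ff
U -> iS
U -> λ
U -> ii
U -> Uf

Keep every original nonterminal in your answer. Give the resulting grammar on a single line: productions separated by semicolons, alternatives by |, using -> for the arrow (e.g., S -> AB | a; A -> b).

Nullable set: {U}.
S -> iU: U nullable, giving i | iU.
A -> SU: U nullable, giving S | SU.
Drop U -> λ.
U -> Uf: U nullable, giving Uf | f.
Unchanged (no nullable symbols): S -> AA; S -> f; A -> Afi; A -> ff; U -> iS; U -> ii.

S -> f | i | AA | iU; A -> S | SU | ff | Afi; U -> f | Uf | iS | ii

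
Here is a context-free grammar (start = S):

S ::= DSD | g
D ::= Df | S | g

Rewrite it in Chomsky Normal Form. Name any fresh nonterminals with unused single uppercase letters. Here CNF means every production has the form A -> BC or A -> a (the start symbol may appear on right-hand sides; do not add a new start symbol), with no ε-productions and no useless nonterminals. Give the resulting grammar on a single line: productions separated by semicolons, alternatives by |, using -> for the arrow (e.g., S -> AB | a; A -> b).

No ε-productions.
After unit-elimination: S -> g | DSD; D -> g | Df | DSD.
TERM: introduce A -> f and substitute in every rule of length ≥2.
BIN: D -> DSD becomes D -> DB, B -> SD; S -> DSD becomes S -> DC, C -> SD.

S -> g | DC; A -> f; B -> SD; C -> SD; D -> g | DA | DB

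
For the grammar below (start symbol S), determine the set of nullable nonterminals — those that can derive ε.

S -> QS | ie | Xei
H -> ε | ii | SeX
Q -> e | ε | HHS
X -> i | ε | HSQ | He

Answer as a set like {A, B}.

Directly nullable (have an ε-rule): {H, Q, X}.
Not nullable: S — each has a terminal in every rule's right-hand side or depends on a non-nullable symbol.

{H, Q, X}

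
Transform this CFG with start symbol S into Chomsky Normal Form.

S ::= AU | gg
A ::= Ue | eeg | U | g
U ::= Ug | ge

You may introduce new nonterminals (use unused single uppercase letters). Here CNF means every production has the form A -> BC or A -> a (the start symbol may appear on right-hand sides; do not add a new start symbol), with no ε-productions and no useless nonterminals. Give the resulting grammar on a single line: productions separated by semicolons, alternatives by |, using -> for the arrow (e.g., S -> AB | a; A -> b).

No ε-productions.
After unit-elimination: S -> AU | gg; A -> g | Ue | Ug | ge | eeg; U -> Ug | ge.
TERM: introduce B -> e, C -> g and substitute in every rule of length ≥2.
BIN: A -> BBC becomes A -> BD, D -> BC.

S -> AU | CC; A -> g | BD | CB | UB | UC; B -> e; C -> g; D -> BC; U -> CB | UC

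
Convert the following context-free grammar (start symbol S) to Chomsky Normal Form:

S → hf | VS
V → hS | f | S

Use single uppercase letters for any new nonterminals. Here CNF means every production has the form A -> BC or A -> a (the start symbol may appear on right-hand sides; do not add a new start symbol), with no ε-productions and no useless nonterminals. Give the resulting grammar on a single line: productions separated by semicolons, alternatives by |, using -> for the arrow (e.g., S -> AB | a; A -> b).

No ε-productions.
After unit-elimination: S -> VS | hf; V -> f | VS | hS | hf.
TERM: introduce B -> f, A -> h and substitute in every rule of length ≥2.

S -> AB | VS; A -> h; B -> f; V -> f | AB | AS | VS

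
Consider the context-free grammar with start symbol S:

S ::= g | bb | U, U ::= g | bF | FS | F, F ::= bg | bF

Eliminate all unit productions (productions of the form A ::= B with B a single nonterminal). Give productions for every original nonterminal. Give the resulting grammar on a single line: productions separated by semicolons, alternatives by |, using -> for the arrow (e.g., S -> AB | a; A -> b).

S -> g | FS | bF | bb | bg; F -> bF | bg; U -> g | FS | bF | bg

Unit productions: S->U, U->F.
Unit pairs (A ⇒* B via units): (S,F), (S,U), (U,F).
S: inherits non-unit rules of {F, S, U} → FS | bF | bb | bg | g.
F: inherits non-unit rules of {F} → bF | bg.
U: inherits non-unit rules of {F, U} → FS | bF | bg | g.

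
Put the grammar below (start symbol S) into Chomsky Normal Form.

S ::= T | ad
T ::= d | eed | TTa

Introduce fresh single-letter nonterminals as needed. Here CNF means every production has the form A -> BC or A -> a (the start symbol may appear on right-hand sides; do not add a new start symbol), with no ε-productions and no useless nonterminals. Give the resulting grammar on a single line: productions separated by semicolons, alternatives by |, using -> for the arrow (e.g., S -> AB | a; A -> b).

S -> d | AB | CD | TE; A -> a; B -> d; C -> e; D -> CB; E -> TA; F -> CB; G -> TA; T -> d | CF | TG

No ε-productions.
After unit-elimination: S -> d | ad | TTa | eed; T -> d | TTa | eed.
TERM: introduce A -> a, B -> d, C -> e and substitute in every rule of length ≥2.
BIN: S -> CCB becomes S -> CD, D -> CB; S -> TTA becomes S -> TE, E -> TA; T -> CCB becomes T -> CF, F -> CB; T -> TTA becomes T -> TG, G -> TA.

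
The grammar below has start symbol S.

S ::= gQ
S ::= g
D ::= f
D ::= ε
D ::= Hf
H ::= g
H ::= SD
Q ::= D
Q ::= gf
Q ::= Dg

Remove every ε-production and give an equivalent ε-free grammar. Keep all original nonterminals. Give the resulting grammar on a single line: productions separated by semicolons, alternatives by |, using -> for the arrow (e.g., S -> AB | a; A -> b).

S -> g | gQ; D -> f | Hf; H -> S | g | SD; Q -> D | g | Dg | gf

Nullable set: {D, Q}.
S -> gQ: Q nullable, giving g | gQ.
Drop D -> ε.
H -> SD: D nullable, giving S | SD.
Q -> D: D nullable, giving D.
Q -> Dg: D nullable, giving Dg | g.
Unchanged (no nullable symbols): S -> g; D -> Hf; D -> f; H -> g; Q -> gf.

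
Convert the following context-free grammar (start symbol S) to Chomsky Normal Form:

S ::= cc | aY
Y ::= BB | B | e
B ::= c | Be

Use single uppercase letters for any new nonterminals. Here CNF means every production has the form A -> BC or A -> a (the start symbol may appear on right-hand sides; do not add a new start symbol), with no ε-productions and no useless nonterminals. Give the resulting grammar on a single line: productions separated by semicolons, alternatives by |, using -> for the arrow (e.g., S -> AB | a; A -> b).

S -> CY | DD; A -> e; B -> c | BA; C -> a; D -> c; Y -> c | e | BA | BB

No ε-productions.
After unit-elimination: S -> aY | cc; B -> c | Be; Y -> c | e | BB | Be.
TERM: introduce C -> a, D -> c, A -> e and substitute in every rule of length ≥2.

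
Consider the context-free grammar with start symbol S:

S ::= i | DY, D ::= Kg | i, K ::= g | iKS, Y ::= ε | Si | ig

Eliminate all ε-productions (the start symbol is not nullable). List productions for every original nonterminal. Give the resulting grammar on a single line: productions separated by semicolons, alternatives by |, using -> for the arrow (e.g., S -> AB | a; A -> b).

Nullable set: {Y}.
S -> DY: Y nullable, giving D | DY.
Drop Y -> ε.
Unchanged (no nullable symbols): S -> i; D -> Kg; D -> i; K -> g; K -> iKS; Y -> Si; Y -> ig.

S -> D | i | DY; D -> i | Kg; K -> g | iKS; Y -> Si | ig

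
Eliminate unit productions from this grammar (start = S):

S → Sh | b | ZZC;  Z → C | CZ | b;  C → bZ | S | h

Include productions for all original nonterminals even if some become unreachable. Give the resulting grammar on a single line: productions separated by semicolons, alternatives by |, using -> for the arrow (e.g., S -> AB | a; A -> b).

S -> b | Sh | ZZC; C -> b | h | Sh | bZ | ZZC; Z -> b | h | CZ | Sh | bZ | ZZC

Unit productions: C->S, Z->C.
Unit pairs (A ⇒* B via units): (C,S), (Z,C), (Z,S).
S: inherits non-unit rules of {S} → Sh | ZZC | b.
C: inherits non-unit rules of {C, S} → Sh | ZZC | b | bZ | h.
Z: inherits non-unit rules of {C, S, Z} → CZ | Sh | ZZC | b | bZ | h.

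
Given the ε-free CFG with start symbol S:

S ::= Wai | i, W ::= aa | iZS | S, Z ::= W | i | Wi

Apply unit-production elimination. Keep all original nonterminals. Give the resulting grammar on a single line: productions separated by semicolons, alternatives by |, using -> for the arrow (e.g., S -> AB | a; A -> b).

S -> i | Wai; W -> i | aa | Wai | iZS; Z -> i | Wi | aa | Wai | iZS

Unit productions: W->S, Z->W.
Unit pairs (A ⇒* B via units): (W,S), (Z,S), (Z,W).
S: inherits non-unit rules of {S} → Wai | i.
W: inherits non-unit rules of {S, W} → Wai | aa | i | iZS.
Z: inherits non-unit rules of {S, W, Z} → Wai | Wi | aa | i | iZS.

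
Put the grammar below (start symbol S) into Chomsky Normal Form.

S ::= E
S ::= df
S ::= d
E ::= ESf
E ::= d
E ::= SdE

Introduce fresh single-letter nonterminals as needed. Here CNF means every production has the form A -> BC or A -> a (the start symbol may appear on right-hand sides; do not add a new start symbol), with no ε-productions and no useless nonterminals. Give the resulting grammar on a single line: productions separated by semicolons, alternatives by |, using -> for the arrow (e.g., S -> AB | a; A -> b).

S -> d | BA | EF | SG; A -> f; B -> d; C -> SA; D -> BE; E -> d | EC | SD; F -> SA; G -> BE

No ε-productions.
After unit-elimination: S -> d | df | ESf | SdE; E -> d | ESf | SdE.
TERM: introduce B -> d, A -> f and substitute in every rule of length ≥2.
BIN: E -> ESA becomes E -> EC, C -> SA; E -> SBE becomes E -> SD, D -> BE; S -> ESA becomes S -> EF, F -> SA; S -> SBE becomes S -> SG, G -> BE.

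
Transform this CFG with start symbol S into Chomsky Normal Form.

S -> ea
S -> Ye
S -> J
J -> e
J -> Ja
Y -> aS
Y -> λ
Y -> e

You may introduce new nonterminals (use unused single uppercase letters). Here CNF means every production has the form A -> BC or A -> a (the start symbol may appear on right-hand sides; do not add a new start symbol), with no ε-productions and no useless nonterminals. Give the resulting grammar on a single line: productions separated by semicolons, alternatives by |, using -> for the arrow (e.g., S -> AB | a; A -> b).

Nullable: {Y}; after ε-elimination: S -> J | e | Ye | ea; J -> e | Ja; Y -> e | aS.
After unit-elimination: S -> e | Ja | Ye | ea; J -> e | Ja; Y -> e | aS.
TERM: introduce A -> a, B -> e and substitute in every rule of length ≥2.

S -> e | BA | JA | YB; A -> a; B -> e; J -> e | JA; Y -> e | AS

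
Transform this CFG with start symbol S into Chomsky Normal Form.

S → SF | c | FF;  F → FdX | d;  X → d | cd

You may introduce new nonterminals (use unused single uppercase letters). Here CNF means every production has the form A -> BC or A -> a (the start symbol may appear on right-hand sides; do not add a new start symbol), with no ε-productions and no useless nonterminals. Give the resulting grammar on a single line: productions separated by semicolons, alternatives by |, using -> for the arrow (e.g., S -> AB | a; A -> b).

S -> c | FF | SF; A -> d; B -> c; C -> AX; F -> d | FC; X -> d | BA

No ε-productions.
No unit productions to eliminate.
TERM: introduce B -> c, A -> d and substitute in every rule of length ≥2.
BIN: F -> FAX becomes F -> FC, C -> AX.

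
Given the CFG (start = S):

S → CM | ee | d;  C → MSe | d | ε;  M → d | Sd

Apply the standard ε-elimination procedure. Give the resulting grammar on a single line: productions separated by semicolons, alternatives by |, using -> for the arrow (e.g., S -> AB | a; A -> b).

S -> M | d | CM | ee; C -> d | MSe; M -> d | Sd

Nullable set: {C}.
S -> CM: C nullable, giving CM | M.
Drop C -> ε.
Unchanged (no nullable symbols): S -> d; S -> ee; C -> MSe; C -> d; M -> Sd; M -> d.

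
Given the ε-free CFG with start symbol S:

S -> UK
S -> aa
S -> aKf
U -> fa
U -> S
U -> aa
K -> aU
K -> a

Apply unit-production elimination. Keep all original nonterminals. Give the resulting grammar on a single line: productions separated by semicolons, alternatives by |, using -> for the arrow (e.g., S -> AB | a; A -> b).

Unit productions: U->S.
Unit pairs (A ⇒* B via units): (U,S).
S: inherits non-unit rules of {S} → UK | aKf | aa.
K: inherits non-unit rules of {K} → a | aU.
U: inherits non-unit rules of {S, U} → UK | aKf | aa | fa.

S -> UK | aa | aKf; K -> a | aU; U -> UK | aa | fa | aKf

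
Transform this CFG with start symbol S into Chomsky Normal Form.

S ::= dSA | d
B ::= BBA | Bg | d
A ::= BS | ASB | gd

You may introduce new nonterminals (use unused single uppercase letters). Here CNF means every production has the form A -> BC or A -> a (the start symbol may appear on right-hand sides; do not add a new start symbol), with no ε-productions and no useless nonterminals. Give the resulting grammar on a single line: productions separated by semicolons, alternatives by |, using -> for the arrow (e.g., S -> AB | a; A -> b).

S -> d | DG; A -> AE | BS | CD; B -> d | BC | BF; C -> g; D -> d; E -> SB; F -> BA; G -> SA

No ε-productions.
No unit productions to eliminate.
TERM: introduce D -> d, C -> g and substitute in every rule of length ≥2.
BIN: A -> ASB becomes A -> AE, E -> SB; B -> BBA becomes B -> BF, F -> BA; S -> DSA becomes S -> DG, G -> SA.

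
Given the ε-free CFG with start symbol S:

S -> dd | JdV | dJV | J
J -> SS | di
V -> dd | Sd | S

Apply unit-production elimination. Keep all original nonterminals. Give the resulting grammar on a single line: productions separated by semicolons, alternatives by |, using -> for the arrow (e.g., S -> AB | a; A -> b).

Unit productions: S->J, V->S.
Unit pairs (A ⇒* B via units): (S,J), (V,J), (V,S).
S: inherits non-unit rules of {J, S} → JdV | SS | dJV | dd | di.
J: inherits non-unit rules of {J} → SS | di.
V: inherits non-unit rules of {J, S, V} → JdV | SS | Sd | dJV | dd | di.

S -> SS | dd | di | JdV | dJV; J -> SS | di; V -> SS | Sd | dd | di | JdV | dJV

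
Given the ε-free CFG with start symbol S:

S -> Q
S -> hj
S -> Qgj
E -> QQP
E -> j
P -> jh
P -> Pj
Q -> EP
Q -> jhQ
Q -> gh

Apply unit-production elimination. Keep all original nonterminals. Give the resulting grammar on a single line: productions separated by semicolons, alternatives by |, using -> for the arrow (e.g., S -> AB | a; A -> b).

Unit productions: S->Q.
Unit pairs (A ⇒* B via units): (S,Q).
S: inherits non-unit rules of {Q, S} → EP | Qgj | gh | hj | jhQ.
E: inherits non-unit rules of {E} → QQP | j.
P: inherits non-unit rules of {P} → Pj | jh.
Q: inherits non-unit rules of {Q} → EP | gh | jhQ.

S -> EP | gh | hj | Qgj | jhQ; E -> j | QQP; P -> Pj | jh; Q -> EP | gh | jhQ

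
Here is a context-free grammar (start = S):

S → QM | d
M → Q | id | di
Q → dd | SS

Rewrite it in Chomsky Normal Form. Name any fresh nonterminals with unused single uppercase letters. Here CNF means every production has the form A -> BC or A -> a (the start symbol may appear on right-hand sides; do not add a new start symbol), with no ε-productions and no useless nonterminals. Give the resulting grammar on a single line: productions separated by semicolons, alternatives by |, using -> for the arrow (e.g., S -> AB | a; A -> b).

No ε-productions.
After unit-elimination: S -> d | QM; M -> SS | dd | di | id; Q -> SS | dd.
TERM: introduce A -> d, B -> i and substitute in every rule of length ≥2.

S -> d | QM; A -> d; B -> i; M -> AA | AB | BA | SS; Q -> AA | SS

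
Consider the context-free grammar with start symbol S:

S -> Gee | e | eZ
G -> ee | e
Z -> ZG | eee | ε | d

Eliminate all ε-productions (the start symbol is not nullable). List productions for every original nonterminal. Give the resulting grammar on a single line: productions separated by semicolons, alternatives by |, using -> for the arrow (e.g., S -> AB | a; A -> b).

S -> e | eZ | Gee; G -> e | ee; Z -> G | d | ZG | eee

Nullable set: {Z}.
S -> eZ: Z nullable, giving e | eZ.
Drop Z -> ε.
Z -> ZG: Z nullable, giving G | ZG.
Unchanged (no nullable symbols): S -> Gee; S -> e; G -> e; G -> ee; Z -> d; Z -> eee.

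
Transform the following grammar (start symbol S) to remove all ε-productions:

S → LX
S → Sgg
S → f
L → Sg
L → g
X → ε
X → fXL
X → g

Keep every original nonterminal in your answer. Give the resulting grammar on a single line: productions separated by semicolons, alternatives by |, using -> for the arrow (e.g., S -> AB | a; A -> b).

S -> L | f | LX | Sgg; L -> g | Sg; X -> g | fL | fXL

Nullable set: {X}.
S -> LX: X nullable, giving L | LX.
Drop X -> ε.
X -> fXL: X nullable, giving fL | fXL.
Unchanged (no nullable symbols): S -> Sgg; S -> f; L -> Sg; L -> g; X -> g.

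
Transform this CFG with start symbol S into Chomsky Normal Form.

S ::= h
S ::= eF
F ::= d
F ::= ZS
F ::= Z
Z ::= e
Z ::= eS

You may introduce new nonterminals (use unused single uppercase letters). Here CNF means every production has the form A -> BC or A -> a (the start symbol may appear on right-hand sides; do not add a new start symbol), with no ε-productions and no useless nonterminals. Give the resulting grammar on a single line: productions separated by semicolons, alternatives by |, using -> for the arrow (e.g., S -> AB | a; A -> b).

No ε-productions.
After unit-elimination: S -> h | eF; F -> d | e | ZS | eS; Z -> e | eS.
TERM: introduce A -> e and substitute in every rule of length ≥2.

S -> h | AF; A -> e; F -> d | e | AS | ZS; Z -> e | AS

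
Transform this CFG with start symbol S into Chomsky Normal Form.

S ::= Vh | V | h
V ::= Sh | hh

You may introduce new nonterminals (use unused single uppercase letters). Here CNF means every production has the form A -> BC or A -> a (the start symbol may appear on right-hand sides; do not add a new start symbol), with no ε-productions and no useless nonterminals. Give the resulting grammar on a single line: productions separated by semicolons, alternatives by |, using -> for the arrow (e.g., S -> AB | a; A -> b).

S -> h | AA | SA | VA; A -> h; V -> AA | SA

No ε-productions.
After unit-elimination: S -> h | Sh | Vh | hh; V -> Sh | hh.
TERM: introduce A -> h and substitute in every rule of length ≥2.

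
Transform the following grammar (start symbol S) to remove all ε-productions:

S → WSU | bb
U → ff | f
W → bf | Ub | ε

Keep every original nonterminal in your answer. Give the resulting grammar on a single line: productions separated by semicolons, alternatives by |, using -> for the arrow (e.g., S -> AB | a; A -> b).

S -> SU | bb | WSU; U -> f | ff; W -> Ub | bf

Nullable set: {W}.
S -> WSU: W nullable, giving SU | WSU.
Drop W -> ε.
Unchanged (no nullable symbols): S -> bb; U -> f; U -> ff; W -> Ub; W -> bf.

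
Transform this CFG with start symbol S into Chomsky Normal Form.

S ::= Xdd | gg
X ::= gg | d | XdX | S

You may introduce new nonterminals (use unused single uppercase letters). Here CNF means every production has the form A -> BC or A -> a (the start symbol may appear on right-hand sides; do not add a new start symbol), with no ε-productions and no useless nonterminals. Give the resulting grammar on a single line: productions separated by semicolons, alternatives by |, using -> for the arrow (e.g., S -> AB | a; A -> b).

S -> BB | XC; A -> d; B -> g; C -> AA; D -> AA; E -> AX; X -> d | BB | XD | XE

No ε-productions.
After unit-elimination: S -> gg | Xdd; X -> d | gg | XdX | Xdd.
TERM: introduce A -> d, B -> g and substitute in every rule of length ≥2.
BIN: S -> XAA becomes S -> XC, C -> AA; X -> XAA becomes X -> XD, D -> AA; X -> XAX becomes X -> XE, E -> AX.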